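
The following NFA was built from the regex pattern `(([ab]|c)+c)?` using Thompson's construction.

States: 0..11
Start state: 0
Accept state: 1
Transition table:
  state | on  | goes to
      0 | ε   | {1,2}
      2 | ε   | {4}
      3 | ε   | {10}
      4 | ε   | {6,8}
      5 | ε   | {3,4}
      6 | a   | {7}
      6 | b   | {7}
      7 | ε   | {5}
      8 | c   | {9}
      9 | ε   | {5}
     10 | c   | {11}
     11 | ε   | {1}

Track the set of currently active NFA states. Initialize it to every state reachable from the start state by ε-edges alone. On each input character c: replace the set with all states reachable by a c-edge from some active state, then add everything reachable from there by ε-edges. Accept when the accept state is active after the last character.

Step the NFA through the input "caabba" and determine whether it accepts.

S₀ = ε-closure({0}) = {0,1,2,4,6,8}
'c' @ 1: {3,4,5,6,8,9,10}
'a' @ 2: {3,4,5,6,7,8,10}
'a' @ 3: {3,4,5,6,7,8,10}
'b' @ 4: {3,4,5,6,7,8,10}
'b' @ 5: {3,4,5,6,7,8,10}
'a' @ 6: {3,4,5,6,7,8,10}
final: {3,4,5,6,7,8,10}; accept 1 not in set

Answer: REJECT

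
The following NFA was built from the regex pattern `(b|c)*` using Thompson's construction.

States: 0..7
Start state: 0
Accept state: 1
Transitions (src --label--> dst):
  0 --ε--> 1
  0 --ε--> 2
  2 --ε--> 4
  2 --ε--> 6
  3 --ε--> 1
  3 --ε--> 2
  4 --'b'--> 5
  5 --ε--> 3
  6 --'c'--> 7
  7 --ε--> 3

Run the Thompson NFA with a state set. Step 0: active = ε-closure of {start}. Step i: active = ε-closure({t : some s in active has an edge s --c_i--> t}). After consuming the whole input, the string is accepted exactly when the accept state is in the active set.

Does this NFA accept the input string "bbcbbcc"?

Answer: ACCEPT

Trace:
start: ε-closure({0}) = {0,1,2,4,6}
'b' @ 1: {1,2,3,4,5,6}  (accept∈set)
'b' @ 2: {1,2,3,4,5,6}  (accept∈set)
'c' @ 3: {1,2,3,4,6,7}  (accept∈set)
'b' @ 4: {1,2,3,4,5,6}  (accept∈set)
'b' @ 5: {1,2,3,4,5,6}  (accept∈set)
'c' @ 6: {1,2,3,4,6,7}  (accept∈set)
'c' @ 7: {1,2,3,4,6,7}  (accept∈set)
after full input: {1,2,3,4,6,7}  (accept=1 in)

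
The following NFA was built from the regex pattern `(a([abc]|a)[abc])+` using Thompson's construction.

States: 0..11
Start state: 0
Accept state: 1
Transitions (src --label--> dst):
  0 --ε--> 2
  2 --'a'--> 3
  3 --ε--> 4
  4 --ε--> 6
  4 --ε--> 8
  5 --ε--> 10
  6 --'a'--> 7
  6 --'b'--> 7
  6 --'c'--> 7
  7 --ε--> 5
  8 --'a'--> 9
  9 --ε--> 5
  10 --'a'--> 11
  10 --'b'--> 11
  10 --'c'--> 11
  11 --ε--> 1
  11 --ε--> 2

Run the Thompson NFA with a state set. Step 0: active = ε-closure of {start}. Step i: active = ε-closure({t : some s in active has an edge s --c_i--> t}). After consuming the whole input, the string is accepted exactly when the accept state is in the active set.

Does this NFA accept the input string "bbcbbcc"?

Answer: REJECT

Trace:
initial (ε-close {0}): {0,2}
'b' @ 1: {}  — state set empty
rest 'bcbbcc' ignored (set empty)
end set {} — state 1 not in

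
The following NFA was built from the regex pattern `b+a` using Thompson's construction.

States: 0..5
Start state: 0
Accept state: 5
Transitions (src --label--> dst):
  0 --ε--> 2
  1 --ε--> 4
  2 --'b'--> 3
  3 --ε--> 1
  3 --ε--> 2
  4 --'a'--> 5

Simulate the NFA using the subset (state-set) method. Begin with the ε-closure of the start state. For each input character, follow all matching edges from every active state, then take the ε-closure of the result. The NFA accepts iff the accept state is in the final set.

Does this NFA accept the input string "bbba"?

S₀ = ε-closure({0}) = {0,2}
'b' @ 1: {1,2,3,4}
'b' @ 2: {1,2,3,4}
'b' @ 3: {1,2,3,4}
'a' @ 4: {5}  ✓accept
end set {5} — state 5 in

Answer: ACCEPT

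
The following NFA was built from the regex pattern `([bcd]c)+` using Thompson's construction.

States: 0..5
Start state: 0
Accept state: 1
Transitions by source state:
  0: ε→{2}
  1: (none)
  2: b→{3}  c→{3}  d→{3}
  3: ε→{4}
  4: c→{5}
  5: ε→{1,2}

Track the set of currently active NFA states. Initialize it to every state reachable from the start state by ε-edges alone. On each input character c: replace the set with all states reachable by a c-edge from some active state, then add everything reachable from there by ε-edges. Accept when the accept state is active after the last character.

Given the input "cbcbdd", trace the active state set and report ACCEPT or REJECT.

start: ε-closure({0}) = {0,2}
'c' @ 1: {3,4}
'b' @ 2: {}  — dead — no transitions
rest 'cbdd' ignored (set empty)
final: {}; accept 1 not in set

Answer: REJECT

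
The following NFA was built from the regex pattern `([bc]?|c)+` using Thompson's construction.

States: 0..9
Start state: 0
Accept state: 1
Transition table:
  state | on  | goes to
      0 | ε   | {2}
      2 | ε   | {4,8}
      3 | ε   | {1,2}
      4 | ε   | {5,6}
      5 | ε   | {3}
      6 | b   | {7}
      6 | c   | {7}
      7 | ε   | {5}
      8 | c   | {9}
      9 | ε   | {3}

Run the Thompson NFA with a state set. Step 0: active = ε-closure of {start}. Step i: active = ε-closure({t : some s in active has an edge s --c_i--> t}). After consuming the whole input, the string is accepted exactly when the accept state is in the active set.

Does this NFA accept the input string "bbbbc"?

Answer: ACCEPT

Trace:
S₀ = ε-closure({0}) = {0,1,2,3,4,5,6,8}
'b' @ 1: {1,2,3,4,5,6,7,8}  ✓accept
'b' @ 2: {1,2,3,4,5,6,7,8}  ✓accept
'b' @ 3: {1,2,3,4,5,6,7,8}  ✓accept
'b' @ 4: {1,2,3,4,5,6,7,8}  ✓accept
'c' @ 5: {1,2,3,4,5,6,7,8,9}  ✓accept
final: {1,2,3,4,5,6,7,8,9}; accept 1 in set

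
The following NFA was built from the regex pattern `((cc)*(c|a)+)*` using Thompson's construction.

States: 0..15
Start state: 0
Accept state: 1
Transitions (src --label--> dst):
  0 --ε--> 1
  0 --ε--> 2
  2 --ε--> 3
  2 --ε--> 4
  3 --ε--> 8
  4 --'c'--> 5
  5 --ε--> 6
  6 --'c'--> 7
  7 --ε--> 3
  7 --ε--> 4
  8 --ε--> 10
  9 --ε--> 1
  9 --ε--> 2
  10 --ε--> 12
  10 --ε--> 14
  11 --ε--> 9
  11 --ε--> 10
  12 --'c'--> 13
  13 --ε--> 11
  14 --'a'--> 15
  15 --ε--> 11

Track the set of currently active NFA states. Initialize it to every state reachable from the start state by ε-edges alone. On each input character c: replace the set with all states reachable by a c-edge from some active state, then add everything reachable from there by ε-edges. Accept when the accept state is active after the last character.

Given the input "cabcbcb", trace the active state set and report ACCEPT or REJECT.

start: ε-closure({0}) = {0,1,2,3,4,8,10,12,14}
'c' @ 1: {1,2,3,4,5,6,8,9,10,11,12,13,14}  [accepting]
'a' @ 2: {1,2,3,4,8,9,10,11,12,14,15}  [accepting]
'b' @ 3: {}  — dead — no transitions
rest 'cbcb' ignored (set empty)
final: {}; accept 1 not in set

Answer: REJECT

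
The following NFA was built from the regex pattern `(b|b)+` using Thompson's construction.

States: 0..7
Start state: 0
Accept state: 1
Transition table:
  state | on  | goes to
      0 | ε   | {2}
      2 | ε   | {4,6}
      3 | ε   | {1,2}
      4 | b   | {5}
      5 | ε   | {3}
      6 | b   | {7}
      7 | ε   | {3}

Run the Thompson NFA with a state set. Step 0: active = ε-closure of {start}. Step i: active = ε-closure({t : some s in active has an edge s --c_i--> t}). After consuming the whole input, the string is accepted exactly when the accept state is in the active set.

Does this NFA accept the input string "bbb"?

Answer: ACCEPT

Derivation:
start: ε-closure({0}) = {0,2,4,6}
'b' @ 1: {1,2,3,4,5,6,7}  [accepting]
'b' @ 2: {1,2,3,4,5,6,7}  [accepting]
'b' @ 3: {1,2,3,4,5,6,7}  [accepting]
final: {1,2,3,4,5,6,7}; accept 1 in set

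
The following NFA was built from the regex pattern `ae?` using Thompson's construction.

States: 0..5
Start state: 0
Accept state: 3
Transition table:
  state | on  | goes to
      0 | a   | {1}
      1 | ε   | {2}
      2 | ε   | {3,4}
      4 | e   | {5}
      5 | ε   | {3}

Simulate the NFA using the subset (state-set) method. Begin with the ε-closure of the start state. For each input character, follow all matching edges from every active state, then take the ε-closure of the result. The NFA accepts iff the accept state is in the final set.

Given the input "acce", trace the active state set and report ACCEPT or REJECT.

Answer: REJECT

Steps:
start: ε-closure({0}) = {0}
'a' @ 1: {1,2,3,4}  (accept∈set)
'c' @ 2: {}  — dead — no transitions
rest 'ce' ignored (set empty)
after full input: {}  (accept=3 not in)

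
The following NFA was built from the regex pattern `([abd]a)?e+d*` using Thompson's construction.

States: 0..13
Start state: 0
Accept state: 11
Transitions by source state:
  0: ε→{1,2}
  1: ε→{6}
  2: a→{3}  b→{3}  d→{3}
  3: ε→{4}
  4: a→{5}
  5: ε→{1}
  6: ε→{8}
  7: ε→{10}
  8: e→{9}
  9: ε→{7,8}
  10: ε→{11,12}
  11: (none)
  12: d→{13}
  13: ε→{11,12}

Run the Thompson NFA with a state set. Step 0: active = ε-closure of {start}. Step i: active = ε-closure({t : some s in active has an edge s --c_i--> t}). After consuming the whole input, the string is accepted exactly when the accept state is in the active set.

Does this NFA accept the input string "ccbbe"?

Answer: REJECT

Steps:
initial (ε-close {0}): {0,1,2,6,8}
'c' @ 1: {}  — dead — no transitions
rest 'cbbe' ignored (set empty)
after full input: {}  (accept=11 not in)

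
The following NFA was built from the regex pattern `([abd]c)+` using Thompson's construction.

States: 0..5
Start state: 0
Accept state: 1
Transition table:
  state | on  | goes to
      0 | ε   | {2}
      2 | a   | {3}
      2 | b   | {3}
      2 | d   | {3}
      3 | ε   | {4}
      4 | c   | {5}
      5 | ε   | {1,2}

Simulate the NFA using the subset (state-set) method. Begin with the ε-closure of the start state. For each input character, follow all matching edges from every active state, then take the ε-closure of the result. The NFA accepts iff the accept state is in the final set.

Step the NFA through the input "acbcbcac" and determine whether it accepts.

Answer: ACCEPT

Derivation:
S₀ = ε-closure({0}) = {0,2}
'a' @ 1: {3,4}
'c' @ 2: {1,2,5}  (accept∈set)
'b' @ 3: {3,4}
'c' @ 4: {1,2,5}  (accept∈set)
'b' @ 5: {3,4}
'c' @ 6: {1,2,5}  (accept∈set)
'a' @ 7: {3,4}
'c' @ 8: {1,2,5}  (accept∈set)
end set {1,2,5} — state 1 in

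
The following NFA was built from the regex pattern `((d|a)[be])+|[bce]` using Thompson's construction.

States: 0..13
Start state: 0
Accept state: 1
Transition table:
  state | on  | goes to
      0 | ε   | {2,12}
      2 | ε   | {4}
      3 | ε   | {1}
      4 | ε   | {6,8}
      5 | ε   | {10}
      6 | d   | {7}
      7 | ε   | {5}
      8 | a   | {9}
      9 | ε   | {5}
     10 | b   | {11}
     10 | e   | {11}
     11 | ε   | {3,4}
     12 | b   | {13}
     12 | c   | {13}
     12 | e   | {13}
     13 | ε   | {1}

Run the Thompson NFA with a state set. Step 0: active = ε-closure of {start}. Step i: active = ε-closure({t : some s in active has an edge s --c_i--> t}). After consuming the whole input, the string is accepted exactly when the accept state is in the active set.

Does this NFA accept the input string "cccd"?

initial (ε-close {0}): {0,2,4,6,8,12}
'c' @ 1: {1,13}  [accepting]
'c' @ 2: {}  — dead — no transitions
rest 'cd' ignored (set empty)
after full input: {}  (accept=1 not in)

Answer: REJECT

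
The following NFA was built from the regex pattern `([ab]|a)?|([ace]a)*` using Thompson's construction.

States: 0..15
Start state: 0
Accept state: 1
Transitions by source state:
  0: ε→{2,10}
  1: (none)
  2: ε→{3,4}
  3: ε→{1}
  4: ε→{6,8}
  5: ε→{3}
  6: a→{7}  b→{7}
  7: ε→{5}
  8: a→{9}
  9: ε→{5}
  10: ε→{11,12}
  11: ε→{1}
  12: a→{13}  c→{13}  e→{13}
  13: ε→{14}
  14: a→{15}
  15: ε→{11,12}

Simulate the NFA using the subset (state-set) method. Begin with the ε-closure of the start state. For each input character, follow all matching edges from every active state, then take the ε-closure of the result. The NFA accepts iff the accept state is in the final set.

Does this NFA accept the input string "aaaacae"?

Answer: REJECT

Steps:
start: ε-closure({0}) = {0,1,2,3,4,6,8,10,11,12}
'a' @ 1: {1,3,5,7,9,13,14}  [accepting]
'a' @ 2: {1,11,12,15}  [accepting]
'a' @ 3: {13,14}
'a' @ 4: {1,11,12,15}  [accepting]
'c' @ 5: {13,14}
'a' @ 6: {1,11,12,15}  [accepting]
'e' @ 7: {13,14}
final: {13,14}; accept 1 not in set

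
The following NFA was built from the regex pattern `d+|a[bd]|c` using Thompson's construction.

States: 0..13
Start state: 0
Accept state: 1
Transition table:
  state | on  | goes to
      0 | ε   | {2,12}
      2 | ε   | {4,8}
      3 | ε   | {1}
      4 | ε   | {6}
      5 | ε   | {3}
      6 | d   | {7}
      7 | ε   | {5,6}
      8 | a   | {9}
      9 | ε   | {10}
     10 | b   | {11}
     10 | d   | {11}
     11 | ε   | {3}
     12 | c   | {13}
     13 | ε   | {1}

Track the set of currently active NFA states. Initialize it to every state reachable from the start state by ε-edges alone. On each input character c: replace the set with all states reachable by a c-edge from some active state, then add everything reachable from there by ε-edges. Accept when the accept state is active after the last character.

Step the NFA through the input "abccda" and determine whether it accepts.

S₀ = ε-closure({0}) = {0,2,4,6,8,12}
'a' @ 1: {9,10}
'b' @ 2: {1,3,11}  ✓accept
'c' @ 3: {}  — dead — no transitions
rest 'cda' ignored (set empty)
end set {} — state 1 not in

Answer: REJECT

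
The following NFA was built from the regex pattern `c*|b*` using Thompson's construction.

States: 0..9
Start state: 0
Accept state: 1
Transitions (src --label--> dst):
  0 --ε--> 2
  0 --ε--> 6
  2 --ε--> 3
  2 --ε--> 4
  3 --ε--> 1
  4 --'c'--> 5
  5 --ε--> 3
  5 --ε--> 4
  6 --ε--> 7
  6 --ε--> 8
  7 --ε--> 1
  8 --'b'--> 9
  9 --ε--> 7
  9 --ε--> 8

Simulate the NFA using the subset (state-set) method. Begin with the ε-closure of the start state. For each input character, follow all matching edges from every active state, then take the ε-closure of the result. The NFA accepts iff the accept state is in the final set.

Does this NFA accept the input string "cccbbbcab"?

S₀ = ε-closure({0}) = {0,1,2,3,4,6,7,8}
'c' @ 1: {1,3,4,5}  (accept∈set)
'c' @ 2: {1,3,4,5}  (accept∈set)
'c' @ 3: {1,3,4,5}  (accept∈set)
'b' @ 4: {}  — dead — no transitions
rest 'bbcab' ignored (set empty)
after full input: {}  (accept=1 not in)

Answer: REJECT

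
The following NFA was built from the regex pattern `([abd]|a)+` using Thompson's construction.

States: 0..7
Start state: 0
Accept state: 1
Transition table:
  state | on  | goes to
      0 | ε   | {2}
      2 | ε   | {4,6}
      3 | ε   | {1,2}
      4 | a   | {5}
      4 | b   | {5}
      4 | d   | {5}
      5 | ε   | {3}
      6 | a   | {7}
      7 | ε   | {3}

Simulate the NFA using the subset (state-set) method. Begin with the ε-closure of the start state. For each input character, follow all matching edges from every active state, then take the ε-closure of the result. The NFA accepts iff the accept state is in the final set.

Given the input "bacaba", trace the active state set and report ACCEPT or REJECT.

start: ε-closure({0}) = {0,2,4,6}
'b' @ 1: {1,2,3,4,5,6}  [accepting]
'a' @ 2: {1,2,3,4,5,6,7}  [accepting]
'c' @ 3: {}  — no active states
rest 'aba' ignored (set empty)
final: {}; accept 1 not in set

Answer: REJECT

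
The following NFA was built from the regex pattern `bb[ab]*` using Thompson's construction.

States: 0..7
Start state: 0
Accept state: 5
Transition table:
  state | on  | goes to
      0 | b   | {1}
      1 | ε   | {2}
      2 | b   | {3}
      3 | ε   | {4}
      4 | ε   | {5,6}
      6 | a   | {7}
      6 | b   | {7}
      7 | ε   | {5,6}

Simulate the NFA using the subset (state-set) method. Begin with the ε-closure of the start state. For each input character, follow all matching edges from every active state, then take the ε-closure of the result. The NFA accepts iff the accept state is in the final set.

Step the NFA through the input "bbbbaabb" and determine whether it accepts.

S₀ = ε-closure({0}) = {0}
'b' @ 1: {1,2}
'b' @ 2: {3,4,5,6}  (accept∈set)
'b' @ 3: {5,6,7}  (accept∈set)
'b' @ 4: {5,6,7}  (accept∈set)
'a' @ 5: {5,6,7}  (accept∈set)
'a' @ 6: {5,6,7}  (accept∈set)
'b' @ 7: {5,6,7}  (accept∈set)
'b' @ 8: {5,6,7}  (accept∈set)
after full input: {5,6,7}  (accept=5 in)

Answer: ACCEPT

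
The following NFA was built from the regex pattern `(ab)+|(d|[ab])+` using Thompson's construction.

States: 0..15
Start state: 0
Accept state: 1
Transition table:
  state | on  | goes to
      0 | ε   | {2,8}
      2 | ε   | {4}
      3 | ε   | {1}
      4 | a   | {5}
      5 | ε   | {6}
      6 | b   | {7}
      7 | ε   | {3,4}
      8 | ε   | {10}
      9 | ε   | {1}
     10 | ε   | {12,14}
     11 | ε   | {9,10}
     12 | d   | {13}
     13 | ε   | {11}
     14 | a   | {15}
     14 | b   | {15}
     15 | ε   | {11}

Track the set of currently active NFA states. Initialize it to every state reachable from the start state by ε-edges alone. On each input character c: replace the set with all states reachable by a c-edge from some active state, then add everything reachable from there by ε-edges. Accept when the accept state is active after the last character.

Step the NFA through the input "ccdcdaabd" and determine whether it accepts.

S₀ = ε-closure({0}) = {0,2,4,8,10,12,14}
'c' @ 1: {}  — dead — no transitions
rest 'cdcdaabd' ignored (set empty)
end set {} — state 1 not in

Answer: REJECT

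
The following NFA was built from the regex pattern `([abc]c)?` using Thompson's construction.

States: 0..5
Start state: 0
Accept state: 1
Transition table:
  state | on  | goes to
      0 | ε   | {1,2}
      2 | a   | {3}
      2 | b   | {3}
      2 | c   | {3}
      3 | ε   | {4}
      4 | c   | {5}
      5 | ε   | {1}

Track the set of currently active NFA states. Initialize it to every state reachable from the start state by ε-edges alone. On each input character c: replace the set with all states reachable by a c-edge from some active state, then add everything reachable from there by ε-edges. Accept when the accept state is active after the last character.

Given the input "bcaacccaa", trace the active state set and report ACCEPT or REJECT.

S₀ = ε-closure({0}) = {0,1,2}
'b' @ 1: {3,4}
'c' @ 2: {1,5}  (accept∈set)
'a' @ 3: {}  — dead — no transitions
rest 'acccaa' ignored (set empty)
final: {}; accept 1 not in set

Answer: REJECT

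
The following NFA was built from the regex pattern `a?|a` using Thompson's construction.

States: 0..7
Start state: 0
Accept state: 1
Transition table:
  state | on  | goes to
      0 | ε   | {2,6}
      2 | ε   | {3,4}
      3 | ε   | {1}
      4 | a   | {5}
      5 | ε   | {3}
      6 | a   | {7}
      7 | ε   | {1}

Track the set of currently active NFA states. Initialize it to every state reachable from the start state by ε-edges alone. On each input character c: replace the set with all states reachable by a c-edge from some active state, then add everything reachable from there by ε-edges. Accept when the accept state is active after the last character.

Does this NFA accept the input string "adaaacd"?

start: ε-closure({0}) = {0,1,2,3,4,6}
'a' @ 1: {1,3,5,7}  ✓accept
'd' @ 2: {}  — no active states
rest 'aaacd' ignored (set empty)
final: {}; accept 1 not in set

Answer: REJECT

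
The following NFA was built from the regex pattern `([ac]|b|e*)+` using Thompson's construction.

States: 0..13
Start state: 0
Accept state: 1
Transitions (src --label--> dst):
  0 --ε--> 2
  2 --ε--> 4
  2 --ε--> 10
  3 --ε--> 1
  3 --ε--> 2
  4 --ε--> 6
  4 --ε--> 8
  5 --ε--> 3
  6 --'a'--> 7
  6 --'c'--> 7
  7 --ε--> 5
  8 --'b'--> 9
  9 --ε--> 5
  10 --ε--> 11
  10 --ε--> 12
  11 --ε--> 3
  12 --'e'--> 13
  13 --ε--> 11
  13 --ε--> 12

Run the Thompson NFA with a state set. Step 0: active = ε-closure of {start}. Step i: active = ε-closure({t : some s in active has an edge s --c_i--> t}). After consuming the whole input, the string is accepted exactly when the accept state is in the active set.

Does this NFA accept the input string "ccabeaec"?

Answer: ACCEPT

Steps:
initial (ε-close {0}): {0,1,2,3,4,6,8,10,11,12}
'c' @ 1: {1,2,3,4,5,6,7,8,10,11,12}  ✓accept
'c' @ 2: {1,2,3,4,5,6,7,8,10,11,12}  ✓accept
'a' @ 3: {1,2,3,4,5,6,7,8,10,11,12}  ✓accept
'b' @ 4: {1,2,3,4,5,6,8,9,10,11,12}  ✓accept
'e' @ 5: {1,2,3,4,6,8,10,11,12,13}  ✓accept
'a' @ 6: {1,2,3,4,5,6,7,8,10,11,12}  ✓accept
'e' @ 7: {1,2,3,4,6,8,10,11,12,13}  ✓accept
'c' @ 8: {1,2,3,4,5,6,7,8,10,11,12}  ✓accept
final: {1,2,3,4,5,6,7,8,10,11,12}; accept 1 in set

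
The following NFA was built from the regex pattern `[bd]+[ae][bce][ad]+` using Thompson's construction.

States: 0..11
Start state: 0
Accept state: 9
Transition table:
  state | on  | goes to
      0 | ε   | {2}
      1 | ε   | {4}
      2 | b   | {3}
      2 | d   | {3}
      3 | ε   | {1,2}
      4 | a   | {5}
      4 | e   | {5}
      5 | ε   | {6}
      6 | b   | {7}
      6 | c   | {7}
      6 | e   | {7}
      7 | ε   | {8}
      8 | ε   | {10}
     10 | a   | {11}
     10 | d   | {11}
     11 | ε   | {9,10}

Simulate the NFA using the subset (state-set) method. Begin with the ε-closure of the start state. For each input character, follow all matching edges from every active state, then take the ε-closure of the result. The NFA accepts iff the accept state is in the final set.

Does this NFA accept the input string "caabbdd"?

Answer: REJECT

Trace:
S₀ = ε-closure({0}) = {0,2}
'c' @ 1: {}  — dead — no transitions
rest 'aabbdd' ignored (set empty)
final: {}; accept 9 not in set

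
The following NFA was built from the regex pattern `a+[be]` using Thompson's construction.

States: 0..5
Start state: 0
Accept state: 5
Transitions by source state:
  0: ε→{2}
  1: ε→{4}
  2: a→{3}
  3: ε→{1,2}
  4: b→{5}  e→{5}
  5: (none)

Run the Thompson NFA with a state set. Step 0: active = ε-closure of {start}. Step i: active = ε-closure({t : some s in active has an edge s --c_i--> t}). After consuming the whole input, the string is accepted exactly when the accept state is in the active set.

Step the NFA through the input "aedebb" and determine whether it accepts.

start: ε-closure({0}) = {0,2}
'a' @ 1: {1,2,3,4}
'e' @ 2: {5}  (accept∈set)
'd' @ 3: {}  — dead — no transitions
rest 'ebb' ignored (set empty)
after full input: {}  (accept=5 not in)

Answer: REJECT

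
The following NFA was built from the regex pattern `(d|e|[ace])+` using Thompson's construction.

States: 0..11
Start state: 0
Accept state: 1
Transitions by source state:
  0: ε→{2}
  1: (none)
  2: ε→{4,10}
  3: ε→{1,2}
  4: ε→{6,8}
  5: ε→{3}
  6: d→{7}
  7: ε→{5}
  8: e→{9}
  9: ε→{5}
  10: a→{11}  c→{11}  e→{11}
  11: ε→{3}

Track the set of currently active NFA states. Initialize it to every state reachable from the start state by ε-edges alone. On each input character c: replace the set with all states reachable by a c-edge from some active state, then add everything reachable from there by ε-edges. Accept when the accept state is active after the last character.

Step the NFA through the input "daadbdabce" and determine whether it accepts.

Answer: REJECT

Steps:
start: ε-closure({0}) = {0,2,4,6,8,10}
'd' @ 1: {1,2,3,4,5,6,7,8,10}  (accept∈set)
'a' @ 2: {1,2,3,4,6,8,10,11}  (accept∈set)
'a' @ 3: {1,2,3,4,6,8,10,11}  (accept∈set)
'd' @ 4: {1,2,3,4,5,6,7,8,10}  (accept∈set)
'b' @ 5: {}  — state set empty
rest 'dabce' ignored (set empty)
final: {}; accept 1 not in set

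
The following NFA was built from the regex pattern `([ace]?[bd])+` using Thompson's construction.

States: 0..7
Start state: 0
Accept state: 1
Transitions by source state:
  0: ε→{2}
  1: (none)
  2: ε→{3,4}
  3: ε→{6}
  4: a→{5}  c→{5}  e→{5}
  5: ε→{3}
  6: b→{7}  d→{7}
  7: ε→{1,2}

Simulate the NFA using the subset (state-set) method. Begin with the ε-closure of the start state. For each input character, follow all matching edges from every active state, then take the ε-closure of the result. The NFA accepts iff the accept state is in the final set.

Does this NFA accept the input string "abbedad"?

Answer: ACCEPT

Steps:
initial (ε-close {0}): {0,2,3,4,6}
'a' @ 1: {3,5,6}
'b' @ 2: {1,2,3,4,6,7}  [accepting]
'b' @ 3: {1,2,3,4,6,7}  [accepting]
'e' @ 4: {3,5,6}
'd' @ 5: {1,2,3,4,6,7}  [accepting]
'a' @ 6: {3,5,6}
'd' @ 7: {1,2,3,4,6,7}  [accepting]
final: {1,2,3,4,6,7}; accept 1 in set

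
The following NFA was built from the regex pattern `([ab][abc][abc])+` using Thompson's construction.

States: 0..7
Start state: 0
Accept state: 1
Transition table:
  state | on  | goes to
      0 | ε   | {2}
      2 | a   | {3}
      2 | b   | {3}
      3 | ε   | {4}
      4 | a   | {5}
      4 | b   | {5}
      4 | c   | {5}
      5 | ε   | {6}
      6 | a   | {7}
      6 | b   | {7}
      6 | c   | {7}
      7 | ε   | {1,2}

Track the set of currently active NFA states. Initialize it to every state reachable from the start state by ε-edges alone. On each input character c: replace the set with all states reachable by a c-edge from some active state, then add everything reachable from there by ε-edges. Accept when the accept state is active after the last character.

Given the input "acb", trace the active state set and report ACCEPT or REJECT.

start: ε-closure({0}) = {0,2}
'a' @ 1: {3,4}
'c' @ 2: {5,6}
'b' @ 3: {1,2,7}  [accepting]
after full input: {1,2,7}  (accept=1 in)

Answer: ACCEPT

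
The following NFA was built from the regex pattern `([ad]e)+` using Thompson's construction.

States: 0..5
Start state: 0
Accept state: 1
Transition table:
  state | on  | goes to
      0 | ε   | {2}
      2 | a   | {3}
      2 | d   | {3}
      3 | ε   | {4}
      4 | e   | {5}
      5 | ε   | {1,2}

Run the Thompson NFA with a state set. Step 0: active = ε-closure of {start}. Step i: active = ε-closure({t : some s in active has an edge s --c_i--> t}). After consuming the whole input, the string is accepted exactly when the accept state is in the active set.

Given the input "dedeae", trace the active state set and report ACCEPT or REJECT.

S₀ = ε-closure({0}) = {0,2}
'd' @ 1: {3,4}
'e' @ 2: {1,2,5}  ✓accept
'd' @ 3: {3,4}
'e' @ 4: {1,2,5}  ✓accept
'a' @ 5: {3,4}
'e' @ 6: {1,2,5}  ✓accept
final: {1,2,5}; accept 1 in set

Answer: ACCEPT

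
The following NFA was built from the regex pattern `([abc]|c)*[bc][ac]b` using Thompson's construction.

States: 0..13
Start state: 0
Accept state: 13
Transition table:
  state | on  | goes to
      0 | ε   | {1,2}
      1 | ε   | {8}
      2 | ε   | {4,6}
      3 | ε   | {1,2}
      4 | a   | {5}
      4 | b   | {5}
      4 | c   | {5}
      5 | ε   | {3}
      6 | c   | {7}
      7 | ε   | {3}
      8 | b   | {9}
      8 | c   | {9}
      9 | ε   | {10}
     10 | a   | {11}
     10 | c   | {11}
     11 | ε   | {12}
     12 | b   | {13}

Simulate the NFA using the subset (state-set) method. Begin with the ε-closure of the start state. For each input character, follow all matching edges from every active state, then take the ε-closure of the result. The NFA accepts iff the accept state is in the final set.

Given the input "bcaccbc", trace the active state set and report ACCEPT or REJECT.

S₀ = ε-closure({0}) = {0,1,2,4,6,8}
'b' @ 1: {1,2,3,4,5,6,8,9,10}
'c' @ 2: {1,2,3,4,5,6,7,8,9,10,11,12}
'a' @ 3: {1,2,3,4,5,6,8,11,12}
'c' @ 4: {1,2,3,4,5,6,7,8,9,10}
'c' @ 5: {1,2,3,4,5,6,7,8,9,10,11,12}
'b' @ 6: {1,2,3,4,5,6,8,9,10,13}  ✓accept
'c' @ 7: {1,2,3,4,5,6,7,8,9,10,11,12}
after full input: {1,2,3,4,5,6,7,8,9,10,11,12}  (accept=13 not in)

Answer: REJECT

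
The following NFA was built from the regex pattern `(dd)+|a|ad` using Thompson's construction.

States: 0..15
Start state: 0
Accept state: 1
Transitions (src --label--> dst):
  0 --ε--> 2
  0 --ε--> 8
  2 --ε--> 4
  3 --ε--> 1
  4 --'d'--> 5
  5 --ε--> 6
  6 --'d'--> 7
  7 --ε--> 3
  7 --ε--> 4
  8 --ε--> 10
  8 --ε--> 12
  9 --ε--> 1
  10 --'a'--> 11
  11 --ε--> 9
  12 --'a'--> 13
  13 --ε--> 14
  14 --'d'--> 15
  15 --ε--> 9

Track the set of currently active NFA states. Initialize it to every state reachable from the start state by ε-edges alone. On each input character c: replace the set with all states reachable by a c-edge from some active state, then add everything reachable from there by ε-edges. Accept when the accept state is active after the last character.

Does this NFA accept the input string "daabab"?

S₀ = ε-closure({0}) = {0,2,4,8,10,12}
'd' @ 1: {5,6}
'a' @ 2: {}  — state set empty
rest 'abab' ignored (set empty)
final: {}; accept 1 not in set

Answer: REJECT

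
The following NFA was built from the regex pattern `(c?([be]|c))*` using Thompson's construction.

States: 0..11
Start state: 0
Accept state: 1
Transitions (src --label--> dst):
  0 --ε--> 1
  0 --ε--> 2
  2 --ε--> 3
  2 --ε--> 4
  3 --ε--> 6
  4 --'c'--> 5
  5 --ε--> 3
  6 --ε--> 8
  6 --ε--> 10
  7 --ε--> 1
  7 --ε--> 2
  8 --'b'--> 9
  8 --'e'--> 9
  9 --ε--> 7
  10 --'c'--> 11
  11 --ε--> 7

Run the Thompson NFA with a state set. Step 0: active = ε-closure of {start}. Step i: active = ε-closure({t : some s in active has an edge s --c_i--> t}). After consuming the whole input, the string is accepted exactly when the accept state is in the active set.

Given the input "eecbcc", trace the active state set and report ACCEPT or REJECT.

S₀ = ε-closure({0}) = {0,1,2,3,4,6,8,10}
'e' @ 1: {1,2,3,4,6,7,8,9,10}  ✓accept
'e' @ 2: {1,2,3,4,6,7,8,9,10}  ✓accept
'c' @ 3: {1,2,3,4,5,6,7,8,10,11}  ✓accept
'b' @ 4: {1,2,3,4,6,7,8,9,10}  ✓accept
'c' @ 5: {1,2,3,4,5,6,7,8,10,11}  ✓accept
'c' @ 6: {1,2,3,4,5,6,7,8,10,11}  ✓accept
end set {1,2,3,4,5,6,7,8,10,11} — state 1 in

Answer: ACCEPT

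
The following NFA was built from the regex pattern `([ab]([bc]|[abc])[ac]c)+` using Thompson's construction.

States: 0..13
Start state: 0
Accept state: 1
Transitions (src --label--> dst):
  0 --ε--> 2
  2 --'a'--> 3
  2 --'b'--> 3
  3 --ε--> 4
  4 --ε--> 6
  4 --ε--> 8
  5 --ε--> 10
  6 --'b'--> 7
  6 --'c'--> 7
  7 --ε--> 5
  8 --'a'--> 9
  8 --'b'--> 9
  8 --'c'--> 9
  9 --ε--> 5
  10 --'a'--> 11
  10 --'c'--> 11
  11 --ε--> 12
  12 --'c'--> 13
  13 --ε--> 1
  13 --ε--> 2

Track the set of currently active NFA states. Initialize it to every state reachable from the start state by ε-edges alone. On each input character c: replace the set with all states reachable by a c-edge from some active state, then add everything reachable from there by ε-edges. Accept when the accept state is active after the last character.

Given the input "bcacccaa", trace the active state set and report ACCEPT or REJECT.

Answer: REJECT

Trace:
S₀ = ε-closure({0}) = {0,2}
'b' @ 1: {3,4,6,8}
'c' @ 2: {5,7,9,10}
'a' @ 3: {11,12}
'c' @ 4: {1,2,13}  [accepting]
'c' @ 5: {}  — state set empty
rest 'caa' ignored (set empty)
end set {} — state 1 not in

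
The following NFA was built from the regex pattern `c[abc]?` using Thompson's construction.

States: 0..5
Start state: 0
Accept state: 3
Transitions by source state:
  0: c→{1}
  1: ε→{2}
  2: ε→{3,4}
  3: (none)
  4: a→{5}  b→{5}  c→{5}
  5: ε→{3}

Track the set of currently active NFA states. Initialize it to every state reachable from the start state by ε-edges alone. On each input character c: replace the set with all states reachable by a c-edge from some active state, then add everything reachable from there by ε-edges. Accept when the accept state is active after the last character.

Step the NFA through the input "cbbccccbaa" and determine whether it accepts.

initial (ε-close {0}): {0}
'c' @ 1: {1,2,3,4}  ✓accept
'b' @ 2: {3,5}  ✓accept
'b' @ 3: {}  — no active states
rest 'ccccbaa' ignored (set empty)
end set {} — state 3 not in

Answer: REJECT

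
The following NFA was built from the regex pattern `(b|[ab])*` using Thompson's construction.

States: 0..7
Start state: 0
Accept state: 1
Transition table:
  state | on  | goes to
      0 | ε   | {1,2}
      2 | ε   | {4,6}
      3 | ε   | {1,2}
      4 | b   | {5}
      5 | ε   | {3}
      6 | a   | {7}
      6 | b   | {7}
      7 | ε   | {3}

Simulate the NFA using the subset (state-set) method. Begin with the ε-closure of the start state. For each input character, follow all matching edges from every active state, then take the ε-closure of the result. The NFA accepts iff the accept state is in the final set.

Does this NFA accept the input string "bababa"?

S₀ = ε-closure({0}) = {0,1,2,4,6}
'b' @ 1: {1,2,3,4,5,6,7}  [accepting]
'a' @ 2: {1,2,3,4,6,7}  [accepting]
'b' @ 3: {1,2,3,4,5,6,7}  [accepting]
'a' @ 4: {1,2,3,4,6,7}  [accepting]
'b' @ 5: {1,2,3,4,5,6,7}  [accepting]
'a' @ 6: {1,2,3,4,6,7}  [accepting]
after full input: {1,2,3,4,6,7}  (accept=1 in)

Answer: ACCEPT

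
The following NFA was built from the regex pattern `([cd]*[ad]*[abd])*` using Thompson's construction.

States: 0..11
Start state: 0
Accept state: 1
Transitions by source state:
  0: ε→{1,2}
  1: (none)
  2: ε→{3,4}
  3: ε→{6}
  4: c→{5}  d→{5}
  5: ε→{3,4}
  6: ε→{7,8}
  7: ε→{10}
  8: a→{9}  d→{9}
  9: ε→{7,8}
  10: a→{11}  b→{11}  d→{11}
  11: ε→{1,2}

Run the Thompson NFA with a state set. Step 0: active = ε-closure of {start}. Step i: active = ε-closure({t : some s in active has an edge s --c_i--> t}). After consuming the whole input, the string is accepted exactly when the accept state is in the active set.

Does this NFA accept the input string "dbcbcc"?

S₀ = ε-closure({0}) = {0,1,2,3,4,6,7,8,10}
'd' @ 1: {1,2,3,4,5,6,7,8,9,10,11}  [accepting]
'b' @ 2: {1,2,3,4,6,7,8,10,11}  [accepting]
'c' @ 3: {3,4,5,6,7,8,10}
'b' @ 4: {1,2,3,4,6,7,8,10,11}  [accepting]
'c' @ 5: {3,4,5,6,7,8,10}
'c' @ 6: {3,4,5,6,7,8,10}
end set {3,4,5,6,7,8,10} — state 1 not in

Answer: REJECT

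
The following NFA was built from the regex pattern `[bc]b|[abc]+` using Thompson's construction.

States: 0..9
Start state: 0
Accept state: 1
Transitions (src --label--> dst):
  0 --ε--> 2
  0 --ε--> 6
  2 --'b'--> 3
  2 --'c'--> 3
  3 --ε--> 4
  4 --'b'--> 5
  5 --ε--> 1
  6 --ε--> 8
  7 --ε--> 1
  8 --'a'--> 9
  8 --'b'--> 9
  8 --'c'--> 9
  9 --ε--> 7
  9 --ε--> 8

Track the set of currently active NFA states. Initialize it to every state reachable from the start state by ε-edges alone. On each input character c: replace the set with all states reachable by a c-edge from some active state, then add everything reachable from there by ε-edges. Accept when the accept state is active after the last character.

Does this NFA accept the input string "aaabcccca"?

start: ε-closure({0}) = {0,2,6,8}
'a' @ 1: {1,7,8,9}  (accept∈set)
'a' @ 2: {1,7,8,9}  (accept∈set)
'a' @ 3: {1,7,8,9}  (accept∈set)
'b' @ 4: {1,7,8,9}  (accept∈set)
'c' @ 5: {1,7,8,9}  (accept∈set)
'c' @ 6: {1,7,8,9}  (accept∈set)
'c' @ 7: {1,7,8,9}  (accept∈set)
'c' @ 8: {1,7,8,9}  (accept∈set)
'a' @ 9: {1,7,8,9}  (accept∈set)
after full input: {1,7,8,9}  (accept=1 in)

Answer: ACCEPT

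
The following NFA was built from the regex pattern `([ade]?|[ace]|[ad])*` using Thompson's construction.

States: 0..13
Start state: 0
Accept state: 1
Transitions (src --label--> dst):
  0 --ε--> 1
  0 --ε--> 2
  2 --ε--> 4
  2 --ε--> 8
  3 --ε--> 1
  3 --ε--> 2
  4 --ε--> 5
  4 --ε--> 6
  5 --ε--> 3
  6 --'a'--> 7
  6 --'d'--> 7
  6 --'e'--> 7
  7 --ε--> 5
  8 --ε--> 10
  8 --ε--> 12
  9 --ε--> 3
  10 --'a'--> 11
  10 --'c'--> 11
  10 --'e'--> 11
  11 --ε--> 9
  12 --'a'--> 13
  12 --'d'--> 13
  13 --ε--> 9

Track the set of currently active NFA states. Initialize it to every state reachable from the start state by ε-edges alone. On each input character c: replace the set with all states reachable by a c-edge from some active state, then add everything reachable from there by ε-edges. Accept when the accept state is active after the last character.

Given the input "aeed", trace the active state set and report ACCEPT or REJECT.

Answer: ACCEPT

Derivation:
start: ε-closure({0}) = {0,1,2,3,4,5,6,8,10,12}
'a' @ 1: {1,2,3,4,5,6,7,8,9,10,11,12,13}  [accepting]
'e' @ 2: {1,2,3,4,5,6,7,8,9,10,11,12}  [accepting]
'e' @ 3: {1,2,3,4,5,6,7,8,9,10,11,12}  [accepting]
'd' @ 4: {1,2,3,4,5,6,7,8,9,10,12,13}  [accepting]
final: {1,2,3,4,5,6,7,8,9,10,12,13}; accept 1 in set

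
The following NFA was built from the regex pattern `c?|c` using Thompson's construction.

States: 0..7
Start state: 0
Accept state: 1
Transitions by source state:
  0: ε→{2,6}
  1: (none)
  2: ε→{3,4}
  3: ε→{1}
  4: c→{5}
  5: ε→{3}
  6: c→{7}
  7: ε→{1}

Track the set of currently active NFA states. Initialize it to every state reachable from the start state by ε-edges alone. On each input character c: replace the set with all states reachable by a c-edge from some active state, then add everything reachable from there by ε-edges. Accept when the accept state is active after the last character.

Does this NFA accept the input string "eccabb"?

Answer: REJECT

Steps:
S₀ = ε-closure({0}) = {0,1,2,3,4,6}
'e' @ 1: {}  — dead — no transitions
rest 'ccabb' ignored (set empty)
final: {}; accept 1 not in set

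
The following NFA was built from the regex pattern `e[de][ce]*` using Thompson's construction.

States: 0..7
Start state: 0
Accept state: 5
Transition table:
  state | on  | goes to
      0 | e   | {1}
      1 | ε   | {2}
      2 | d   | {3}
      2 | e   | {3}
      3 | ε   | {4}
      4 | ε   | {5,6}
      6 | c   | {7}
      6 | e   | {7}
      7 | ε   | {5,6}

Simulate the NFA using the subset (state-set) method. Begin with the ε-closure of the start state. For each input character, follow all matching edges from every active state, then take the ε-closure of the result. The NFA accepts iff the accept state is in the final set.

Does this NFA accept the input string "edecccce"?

start: ε-closure({0}) = {0}
'e' @ 1: {1,2}
'd' @ 2: {3,4,5,6}  (accept∈set)
'e' @ 3: {5,6,7}  (accept∈set)
'c' @ 4: {5,6,7}  (accept∈set)
'c' @ 5: {5,6,7}  (accept∈set)
'c' @ 6: {5,6,7}  (accept∈set)
'c' @ 7: {5,6,7}  (accept∈set)
'e' @ 8: {5,6,7}  (accept∈set)
after full input: {5,6,7}  (accept=5 in)

Answer: ACCEPT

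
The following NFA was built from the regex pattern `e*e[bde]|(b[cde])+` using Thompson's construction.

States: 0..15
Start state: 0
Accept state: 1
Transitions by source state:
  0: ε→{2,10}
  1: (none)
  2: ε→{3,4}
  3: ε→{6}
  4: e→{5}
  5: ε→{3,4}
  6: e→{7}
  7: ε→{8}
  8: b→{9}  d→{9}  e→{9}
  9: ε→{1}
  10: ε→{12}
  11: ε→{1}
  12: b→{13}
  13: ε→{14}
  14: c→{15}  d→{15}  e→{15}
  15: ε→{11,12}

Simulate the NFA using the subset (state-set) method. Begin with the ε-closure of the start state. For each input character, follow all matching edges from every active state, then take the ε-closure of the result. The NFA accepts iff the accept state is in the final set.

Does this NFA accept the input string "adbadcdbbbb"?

S₀ = ε-closure({0}) = {0,2,3,4,6,10,12}
'a' @ 1: {}  — no active states
rest 'dbadcdbbbb' ignored (set empty)
after full input: {}  (accept=1 not in)

Answer: REJECT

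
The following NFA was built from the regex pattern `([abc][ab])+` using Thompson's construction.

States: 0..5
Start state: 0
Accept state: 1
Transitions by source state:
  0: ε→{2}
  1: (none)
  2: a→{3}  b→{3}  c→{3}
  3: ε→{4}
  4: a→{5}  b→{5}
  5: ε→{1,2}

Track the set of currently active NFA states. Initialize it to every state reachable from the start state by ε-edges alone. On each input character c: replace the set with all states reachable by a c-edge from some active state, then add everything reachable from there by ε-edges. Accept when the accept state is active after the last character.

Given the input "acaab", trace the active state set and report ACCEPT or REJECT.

Answer: REJECT

Derivation:
start: ε-closure({0}) = {0,2}
'a' @ 1: {3,4}
'c' @ 2: {}  — no active states
rest 'aab' ignored (set empty)
final: {}; accept 1 not in set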